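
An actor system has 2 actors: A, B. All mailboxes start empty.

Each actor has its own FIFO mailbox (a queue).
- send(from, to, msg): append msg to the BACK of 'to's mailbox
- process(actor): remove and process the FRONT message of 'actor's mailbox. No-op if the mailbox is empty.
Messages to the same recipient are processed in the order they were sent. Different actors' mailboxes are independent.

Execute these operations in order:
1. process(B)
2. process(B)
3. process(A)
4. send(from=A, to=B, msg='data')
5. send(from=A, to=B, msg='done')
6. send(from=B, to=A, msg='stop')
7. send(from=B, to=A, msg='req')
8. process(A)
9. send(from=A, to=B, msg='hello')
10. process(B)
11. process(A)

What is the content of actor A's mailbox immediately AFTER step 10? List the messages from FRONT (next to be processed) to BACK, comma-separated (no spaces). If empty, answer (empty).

After 1 (process(B)): A:[] B:[]
After 2 (process(B)): A:[] B:[]
After 3 (process(A)): A:[] B:[]
After 4 (send(from=A, to=B, msg='data')): A:[] B:[data]
After 5 (send(from=A, to=B, msg='done')): A:[] B:[data,done]
After 6 (send(from=B, to=A, msg='stop')): A:[stop] B:[data,done]
After 7 (send(from=B, to=A, msg='req')): A:[stop,req] B:[data,done]
After 8 (process(A)): A:[req] B:[data,done]
After 9 (send(from=A, to=B, msg='hello')): A:[req] B:[data,done,hello]
After 10 (process(B)): A:[req] B:[done,hello]

req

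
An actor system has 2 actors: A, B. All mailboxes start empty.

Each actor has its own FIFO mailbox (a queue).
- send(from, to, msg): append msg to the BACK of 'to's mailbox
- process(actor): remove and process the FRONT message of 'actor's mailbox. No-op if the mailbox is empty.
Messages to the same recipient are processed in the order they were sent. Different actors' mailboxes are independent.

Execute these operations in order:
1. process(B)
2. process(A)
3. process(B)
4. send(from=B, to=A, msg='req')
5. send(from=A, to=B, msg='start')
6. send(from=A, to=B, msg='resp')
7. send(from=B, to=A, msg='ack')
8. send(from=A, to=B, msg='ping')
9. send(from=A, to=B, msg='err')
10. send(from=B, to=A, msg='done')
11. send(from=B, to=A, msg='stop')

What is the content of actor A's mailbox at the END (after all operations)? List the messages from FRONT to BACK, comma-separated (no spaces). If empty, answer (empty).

After 1 (process(B)): A:[] B:[]
After 2 (process(A)): A:[] B:[]
After 3 (process(B)): A:[] B:[]
After 4 (send(from=B, to=A, msg='req')): A:[req] B:[]
After 5 (send(from=A, to=B, msg='start')): A:[req] B:[start]
After 6 (send(from=A, to=B, msg='resp')): A:[req] B:[start,resp]
After 7 (send(from=B, to=A, msg='ack')): A:[req,ack] B:[start,resp]
After 8 (send(from=A, to=B, msg='ping')): A:[req,ack] B:[start,resp,ping]
After 9 (send(from=A, to=B, msg='err')): A:[req,ack] B:[start,resp,ping,err]
After 10 (send(from=B, to=A, msg='done')): A:[req,ack,done] B:[start,resp,ping,err]
After 11 (send(from=B, to=A, msg='stop')): A:[req,ack,done,stop] B:[start,resp,ping,err]

Answer: req,ack,done,stop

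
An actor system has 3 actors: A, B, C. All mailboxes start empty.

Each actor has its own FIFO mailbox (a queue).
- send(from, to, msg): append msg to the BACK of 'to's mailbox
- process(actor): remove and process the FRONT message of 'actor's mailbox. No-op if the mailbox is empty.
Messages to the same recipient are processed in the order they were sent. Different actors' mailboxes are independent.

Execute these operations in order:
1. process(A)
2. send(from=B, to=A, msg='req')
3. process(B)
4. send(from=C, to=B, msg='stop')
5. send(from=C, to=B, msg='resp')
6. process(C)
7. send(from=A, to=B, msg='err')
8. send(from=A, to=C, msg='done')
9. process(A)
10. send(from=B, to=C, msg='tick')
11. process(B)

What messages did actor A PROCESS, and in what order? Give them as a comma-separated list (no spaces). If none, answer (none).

After 1 (process(A)): A:[] B:[] C:[]
After 2 (send(from=B, to=A, msg='req')): A:[req] B:[] C:[]
After 3 (process(B)): A:[req] B:[] C:[]
After 4 (send(from=C, to=B, msg='stop')): A:[req] B:[stop] C:[]
After 5 (send(from=C, to=B, msg='resp')): A:[req] B:[stop,resp] C:[]
After 6 (process(C)): A:[req] B:[stop,resp] C:[]
After 7 (send(from=A, to=B, msg='err')): A:[req] B:[stop,resp,err] C:[]
After 8 (send(from=A, to=C, msg='done')): A:[req] B:[stop,resp,err] C:[done]
After 9 (process(A)): A:[] B:[stop,resp,err] C:[done]
After 10 (send(from=B, to=C, msg='tick')): A:[] B:[stop,resp,err] C:[done,tick]
After 11 (process(B)): A:[] B:[resp,err] C:[done,tick]

Answer: req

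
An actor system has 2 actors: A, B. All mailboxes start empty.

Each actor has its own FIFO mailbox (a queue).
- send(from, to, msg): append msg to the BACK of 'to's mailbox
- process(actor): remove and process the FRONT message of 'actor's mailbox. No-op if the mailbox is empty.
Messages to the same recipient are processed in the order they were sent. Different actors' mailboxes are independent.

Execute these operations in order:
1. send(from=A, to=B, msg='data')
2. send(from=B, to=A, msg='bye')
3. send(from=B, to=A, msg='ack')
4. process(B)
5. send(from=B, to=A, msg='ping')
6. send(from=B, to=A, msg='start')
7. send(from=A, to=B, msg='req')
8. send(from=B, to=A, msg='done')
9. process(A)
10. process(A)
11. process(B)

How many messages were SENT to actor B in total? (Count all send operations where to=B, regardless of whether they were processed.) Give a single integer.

After 1 (send(from=A, to=B, msg='data')): A:[] B:[data]
After 2 (send(from=B, to=A, msg='bye')): A:[bye] B:[data]
After 3 (send(from=B, to=A, msg='ack')): A:[bye,ack] B:[data]
After 4 (process(B)): A:[bye,ack] B:[]
After 5 (send(from=B, to=A, msg='ping')): A:[bye,ack,ping] B:[]
After 6 (send(from=B, to=A, msg='start')): A:[bye,ack,ping,start] B:[]
After 7 (send(from=A, to=B, msg='req')): A:[bye,ack,ping,start] B:[req]
After 8 (send(from=B, to=A, msg='done')): A:[bye,ack,ping,start,done] B:[req]
After 9 (process(A)): A:[ack,ping,start,done] B:[req]
After 10 (process(A)): A:[ping,start,done] B:[req]
After 11 (process(B)): A:[ping,start,done] B:[]

Answer: 2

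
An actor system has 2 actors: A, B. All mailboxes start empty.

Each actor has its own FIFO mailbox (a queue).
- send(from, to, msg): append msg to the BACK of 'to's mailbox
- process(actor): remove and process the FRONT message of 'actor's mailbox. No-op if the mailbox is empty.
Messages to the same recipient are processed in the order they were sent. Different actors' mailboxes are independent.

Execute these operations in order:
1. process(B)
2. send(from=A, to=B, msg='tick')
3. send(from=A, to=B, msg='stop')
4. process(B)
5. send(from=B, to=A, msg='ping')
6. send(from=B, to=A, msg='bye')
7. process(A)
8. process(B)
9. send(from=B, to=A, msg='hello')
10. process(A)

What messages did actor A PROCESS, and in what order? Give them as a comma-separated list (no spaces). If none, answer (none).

After 1 (process(B)): A:[] B:[]
After 2 (send(from=A, to=B, msg='tick')): A:[] B:[tick]
After 3 (send(from=A, to=B, msg='stop')): A:[] B:[tick,stop]
After 4 (process(B)): A:[] B:[stop]
After 5 (send(from=B, to=A, msg='ping')): A:[ping] B:[stop]
After 6 (send(from=B, to=A, msg='bye')): A:[ping,bye] B:[stop]
After 7 (process(A)): A:[bye] B:[stop]
After 8 (process(B)): A:[bye] B:[]
After 9 (send(from=B, to=A, msg='hello')): A:[bye,hello] B:[]
After 10 (process(A)): A:[hello] B:[]

Answer: ping,bye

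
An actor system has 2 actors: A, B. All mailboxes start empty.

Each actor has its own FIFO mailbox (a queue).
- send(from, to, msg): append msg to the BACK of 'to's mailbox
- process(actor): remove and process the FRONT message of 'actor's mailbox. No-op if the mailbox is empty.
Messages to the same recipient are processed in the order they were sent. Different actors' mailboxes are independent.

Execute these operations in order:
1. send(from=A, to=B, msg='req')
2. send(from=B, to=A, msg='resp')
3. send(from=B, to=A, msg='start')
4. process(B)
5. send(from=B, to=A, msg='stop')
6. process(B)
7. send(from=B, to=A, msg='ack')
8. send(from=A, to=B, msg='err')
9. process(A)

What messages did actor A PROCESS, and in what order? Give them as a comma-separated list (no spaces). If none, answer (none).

Answer: resp

Derivation:
After 1 (send(from=A, to=B, msg='req')): A:[] B:[req]
After 2 (send(from=B, to=A, msg='resp')): A:[resp] B:[req]
After 3 (send(from=B, to=A, msg='start')): A:[resp,start] B:[req]
After 4 (process(B)): A:[resp,start] B:[]
After 5 (send(from=B, to=A, msg='stop')): A:[resp,start,stop] B:[]
After 6 (process(B)): A:[resp,start,stop] B:[]
After 7 (send(from=B, to=A, msg='ack')): A:[resp,start,stop,ack] B:[]
After 8 (send(from=A, to=B, msg='err')): A:[resp,start,stop,ack] B:[err]
After 9 (process(A)): A:[start,stop,ack] B:[err]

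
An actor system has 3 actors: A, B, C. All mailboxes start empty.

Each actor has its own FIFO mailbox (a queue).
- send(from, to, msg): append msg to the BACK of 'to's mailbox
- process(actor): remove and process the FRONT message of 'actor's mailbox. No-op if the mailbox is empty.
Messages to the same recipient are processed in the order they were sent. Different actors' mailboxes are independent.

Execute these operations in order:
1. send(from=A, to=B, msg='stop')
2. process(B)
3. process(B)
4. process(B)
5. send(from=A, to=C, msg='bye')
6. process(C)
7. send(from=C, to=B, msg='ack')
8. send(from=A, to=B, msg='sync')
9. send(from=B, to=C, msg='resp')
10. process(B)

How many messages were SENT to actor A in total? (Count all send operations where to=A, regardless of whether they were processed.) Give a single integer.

After 1 (send(from=A, to=B, msg='stop')): A:[] B:[stop] C:[]
After 2 (process(B)): A:[] B:[] C:[]
After 3 (process(B)): A:[] B:[] C:[]
After 4 (process(B)): A:[] B:[] C:[]
After 5 (send(from=A, to=C, msg='bye')): A:[] B:[] C:[bye]
After 6 (process(C)): A:[] B:[] C:[]
After 7 (send(from=C, to=B, msg='ack')): A:[] B:[ack] C:[]
After 8 (send(from=A, to=B, msg='sync')): A:[] B:[ack,sync] C:[]
After 9 (send(from=B, to=C, msg='resp')): A:[] B:[ack,sync] C:[resp]
After 10 (process(B)): A:[] B:[sync] C:[resp]

Answer: 0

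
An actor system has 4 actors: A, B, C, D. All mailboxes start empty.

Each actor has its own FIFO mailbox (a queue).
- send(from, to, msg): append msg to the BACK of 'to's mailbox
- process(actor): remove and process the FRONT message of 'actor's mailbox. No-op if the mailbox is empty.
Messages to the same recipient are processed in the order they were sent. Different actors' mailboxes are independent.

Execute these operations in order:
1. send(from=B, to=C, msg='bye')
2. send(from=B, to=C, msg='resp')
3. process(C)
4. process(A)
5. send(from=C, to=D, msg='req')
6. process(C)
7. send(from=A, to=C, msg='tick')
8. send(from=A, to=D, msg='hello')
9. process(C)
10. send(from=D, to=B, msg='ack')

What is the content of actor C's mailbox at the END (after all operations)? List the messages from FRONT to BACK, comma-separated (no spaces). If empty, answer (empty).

Answer: (empty)

Derivation:
After 1 (send(from=B, to=C, msg='bye')): A:[] B:[] C:[bye] D:[]
After 2 (send(from=B, to=C, msg='resp')): A:[] B:[] C:[bye,resp] D:[]
After 3 (process(C)): A:[] B:[] C:[resp] D:[]
After 4 (process(A)): A:[] B:[] C:[resp] D:[]
After 5 (send(from=C, to=D, msg='req')): A:[] B:[] C:[resp] D:[req]
After 6 (process(C)): A:[] B:[] C:[] D:[req]
After 7 (send(from=A, to=C, msg='tick')): A:[] B:[] C:[tick] D:[req]
After 8 (send(from=A, to=D, msg='hello')): A:[] B:[] C:[tick] D:[req,hello]
After 9 (process(C)): A:[] B:[] C:[] D:[req,hello]
After 10 (send(from=D, to=B, msg='ack')): A:[] B:[ack] C:[] D:[req,hello]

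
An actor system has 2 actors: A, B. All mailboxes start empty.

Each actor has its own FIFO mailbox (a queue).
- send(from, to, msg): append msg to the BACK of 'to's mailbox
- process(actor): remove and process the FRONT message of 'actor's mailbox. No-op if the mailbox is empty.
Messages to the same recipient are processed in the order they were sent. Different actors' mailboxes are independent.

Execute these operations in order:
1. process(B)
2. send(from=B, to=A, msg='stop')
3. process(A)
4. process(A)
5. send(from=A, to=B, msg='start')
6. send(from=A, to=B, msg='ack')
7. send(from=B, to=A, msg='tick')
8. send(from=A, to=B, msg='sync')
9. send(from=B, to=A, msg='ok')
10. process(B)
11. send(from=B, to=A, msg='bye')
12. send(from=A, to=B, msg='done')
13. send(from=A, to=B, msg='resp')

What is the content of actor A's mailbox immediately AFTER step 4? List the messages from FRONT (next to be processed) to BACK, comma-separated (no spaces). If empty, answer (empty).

After 1 (process(B)): A:[] B:[]
After 2 (send(from=B, to=A, msg='stop')): A:[stop] B:[]
After 3 (process(A)): A:[] B:[]
After 4 (process(A)): A:[] B:[]

(empty)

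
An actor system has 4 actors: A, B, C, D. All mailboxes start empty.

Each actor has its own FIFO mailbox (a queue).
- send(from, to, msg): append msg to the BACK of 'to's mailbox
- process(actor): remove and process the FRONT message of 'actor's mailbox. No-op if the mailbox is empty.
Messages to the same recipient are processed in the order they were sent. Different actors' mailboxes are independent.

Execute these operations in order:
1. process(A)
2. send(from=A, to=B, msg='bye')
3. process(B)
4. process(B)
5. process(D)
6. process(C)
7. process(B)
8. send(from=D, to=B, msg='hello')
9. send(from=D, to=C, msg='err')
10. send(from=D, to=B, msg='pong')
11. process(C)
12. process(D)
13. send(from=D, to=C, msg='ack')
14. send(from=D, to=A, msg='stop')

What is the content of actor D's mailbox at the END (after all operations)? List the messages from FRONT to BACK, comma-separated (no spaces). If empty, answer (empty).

After 1 (process(A)): A:[] B:[] C:[] D:[]
After 2 (send(from=A, to=B, msg='bye')): A:[] B:[bye] C:[] D:[]
After 3 (process(B)): A:[] B:[] C:[] D:[]
After 4 (process(B)): A:[] B:[] C:[] D:[]
After 5 (process(D)): A:[] B:[] C:[] D:[]
After 6 (process(C)): A:[] B:[] C:[] D:[]
After 7 (process(B)): A:[] B:[] C:[] D:[]
After 8 (send(from=D, to=B, msg='hello')): A:[] B:[hello] C:[] D:[]
After 9 (send(from=D, to=C, msg='err')): A:[] B:[hello] C:[err] D:[]
After 10 (send(from=D, to=B, msg='pong')): A:[] B:[hello,pong] C:[err] D:[]
After 11 (process(C)): A:[] B:[hello,pong] C:[] D:[]
After 12 (process(D)): A:[] B:[hello,pong] C:[] D:[]
After 13 (send(from=D, to=C, msg='ack')): A:[] B:[hello,pong] C:[ack] D:[]
After 14 (send(from=D, to=A, msg='stop')): A:[stop] B:[hello,pong] C:[ack] D:[]

Answer: (empty)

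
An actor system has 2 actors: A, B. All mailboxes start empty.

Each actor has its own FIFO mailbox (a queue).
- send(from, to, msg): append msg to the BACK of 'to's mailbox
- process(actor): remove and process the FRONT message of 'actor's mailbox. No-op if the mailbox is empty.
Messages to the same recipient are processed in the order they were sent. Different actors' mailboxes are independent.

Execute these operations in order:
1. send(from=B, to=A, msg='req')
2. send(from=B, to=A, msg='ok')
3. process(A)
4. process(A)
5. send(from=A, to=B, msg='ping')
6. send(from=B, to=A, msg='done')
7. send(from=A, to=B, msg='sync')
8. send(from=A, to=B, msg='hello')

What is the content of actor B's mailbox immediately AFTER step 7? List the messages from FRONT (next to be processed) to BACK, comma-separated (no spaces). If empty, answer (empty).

After 1 (send(from=B, to=A, msg='req')): A:[req] B:[]
After 2 (send(from=B, to=A, msg='ok')): A:[req,ok] B:[]
After 3 (process(A)): A:[ok] B:[]
After 4 (process(A)): A:[] B:[]
After 5 (send(from=A, to=B, msg='ping')): A:[] B:[ping]
After 6 (send(from=B, to=A, msg='done')): A:[done] B:[ping]
After 7 (send(from=A, to=B, msg='sync')): A:[done] B:[ping,sync]

ping,sync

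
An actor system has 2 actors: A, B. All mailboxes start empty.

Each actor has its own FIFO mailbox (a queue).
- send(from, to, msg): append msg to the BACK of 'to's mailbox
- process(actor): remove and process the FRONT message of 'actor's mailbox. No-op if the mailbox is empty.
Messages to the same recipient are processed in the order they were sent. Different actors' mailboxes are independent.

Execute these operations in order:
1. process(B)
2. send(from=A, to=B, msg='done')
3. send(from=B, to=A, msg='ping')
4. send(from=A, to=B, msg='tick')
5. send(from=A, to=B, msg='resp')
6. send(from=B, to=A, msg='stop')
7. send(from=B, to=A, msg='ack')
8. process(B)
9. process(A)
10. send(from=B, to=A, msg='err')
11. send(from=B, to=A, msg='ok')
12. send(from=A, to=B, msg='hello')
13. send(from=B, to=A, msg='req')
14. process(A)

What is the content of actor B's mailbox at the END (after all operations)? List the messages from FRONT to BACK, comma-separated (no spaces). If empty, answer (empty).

After 1 (process(B)): A:[] B:[]
After 2 (send(from=A, to=B, msg='done')): A:[] B:[done]
After 3 (send(from=B, to=A, msg='ping')): A:[ping] B:[done]
After 4 (send(from=A, to=B, msg='tick')): A:[ping] B:[done,tick]
After 5 (send(from=A, to=B, msg='resp')): A:[ping] B:[done,tick,resp]
After 6 (send(from=B, to=A, msg='stop')): A:[ping,stop] B:[done,tick,resp]
After 7 (send(from=B, to=A, msg='ack')): A:[ping,stop,ack] B:[done,tick,resp]
After 8 (process(B)): A:[ping,stop,ack] B:[tick,resp]
After 9 (process(A)): A:[stop,ack] B:[tick,resp]
After 10 (send(from=B, to=A, msg='err')): A:[stop,ack,err] B:[tick,resp]
After 11 (send(from=B, to=A, msg='ok')): A:[stop,ack,err,ok] B:[tick,resp]
After 12 (send(from=A, to=B, msg='hello')): A:[stop,ack,err,ok] B:[tick,resp,hello]
After 13 (send(from=B, to=A, msg='req')): A:[stop,ack,err,ok,req] B:[tick,resp,hello]
After 14 (process(A)): A:[ack,err,ok,req] B:[tick,resp,hello]

Answer: tick,resp,hello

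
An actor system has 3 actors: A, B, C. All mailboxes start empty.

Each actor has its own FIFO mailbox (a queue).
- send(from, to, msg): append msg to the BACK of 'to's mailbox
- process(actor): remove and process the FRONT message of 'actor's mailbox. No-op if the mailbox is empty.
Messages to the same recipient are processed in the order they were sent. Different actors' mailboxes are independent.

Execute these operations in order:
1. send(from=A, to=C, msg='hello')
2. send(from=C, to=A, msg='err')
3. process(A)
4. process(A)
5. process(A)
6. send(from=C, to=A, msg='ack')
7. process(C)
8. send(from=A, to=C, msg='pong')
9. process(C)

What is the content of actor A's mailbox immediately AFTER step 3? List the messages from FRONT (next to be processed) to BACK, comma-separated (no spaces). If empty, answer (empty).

After 1 (send(from=A, to=C, msg='hello')): A:[] B:[] C:[hello]
After 2 (send(from=C, to=A, msg='err')): A:[err] B:[] C:[hello]
After 3 (process(A)): A:[] B:[] C:[hello]

(empty)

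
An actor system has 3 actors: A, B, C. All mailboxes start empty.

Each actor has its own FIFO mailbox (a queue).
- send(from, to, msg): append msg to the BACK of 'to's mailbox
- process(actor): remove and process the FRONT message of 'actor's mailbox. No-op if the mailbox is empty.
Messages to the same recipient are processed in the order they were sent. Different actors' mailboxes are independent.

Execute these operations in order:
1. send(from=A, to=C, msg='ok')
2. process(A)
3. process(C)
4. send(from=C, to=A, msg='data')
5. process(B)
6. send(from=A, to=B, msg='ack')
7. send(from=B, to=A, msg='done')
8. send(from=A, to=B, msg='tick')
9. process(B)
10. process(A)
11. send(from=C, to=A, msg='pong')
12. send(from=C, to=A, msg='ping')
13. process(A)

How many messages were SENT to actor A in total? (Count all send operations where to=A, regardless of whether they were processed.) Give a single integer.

Answer: 4

Derivation:
After 1 (send(from=A, to=C, msg='ok')): A:[] B:[] C:[ok]
After 2 (process(A)): A:[] B:[] C:[ok]
After 3 (process(C)): A:[] B:[] C:[]
After 4 (send(from=C, to=A, msg='data')): A:[data] B:[] C:[]
After 5 (process(B)): A:[data] B:[] C:[]
After 6 (send(from=A, to=B, msg='ack')): A:[data] B:[ack] C:[]
After 7 (send(from=B, to=A, msg='done')): A:[data,done] B:[ack] C:[]
After 8 (send(from=A, to=B, msg='tick')): A:[data,done] B:[ack,tick] C:[]
After 9 (process(B)): A:[data,done] B:[tick] C:[]
After 10 (process(A)): A:[done] B:[tick] C:[]
After 11 (send(from=C, to=A, msg='pong')): A:[done,pong] B:[tick] C:[]
After 12 (send(from=C, to=A, msg='ping')): A:[done,pong,ping] B:[tick] C:[]
After 13 (process(A)): A:[pong,ping] B:[tick] C:[]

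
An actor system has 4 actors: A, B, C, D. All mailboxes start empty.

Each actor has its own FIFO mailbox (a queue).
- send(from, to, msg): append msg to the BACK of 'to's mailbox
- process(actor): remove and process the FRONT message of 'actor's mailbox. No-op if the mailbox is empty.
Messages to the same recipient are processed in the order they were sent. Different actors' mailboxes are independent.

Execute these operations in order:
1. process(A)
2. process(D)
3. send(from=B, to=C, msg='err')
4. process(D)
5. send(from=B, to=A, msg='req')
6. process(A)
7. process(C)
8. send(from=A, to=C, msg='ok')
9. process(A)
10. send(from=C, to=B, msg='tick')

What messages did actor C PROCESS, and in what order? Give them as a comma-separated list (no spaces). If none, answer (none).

After 1 (process(A)): A:[] B:[] C:[] D:[]
After 2 (process(D)): A:[] B:[] C:[] D:[]
After 3 (send(from=B, to=C, msg='err')): A:[] B:[] C:[err] D:[]
After 4 (process(D)): A:[] B:[] C:[err] D:[]
After 5 (send(from=B, to=A, msg='req')): A:[req] B:[] C:[err] D:[]
After 6 (process(A)): A:[] B:[] C:[err] D:[]
After 7 (process(C)): A:[] B:[] C:[] D:[]
After 8 (send(from=A, to=C, msg='ok')): A:[] B:[] C:[ok] D:[]
After 9 (process(A)): A:[] B:[] C:[ok] D:[]
After 10 (send(from=C, to=B, msg='tick')): A:[] B:[tick] C:[ok] D:[]

Answer: err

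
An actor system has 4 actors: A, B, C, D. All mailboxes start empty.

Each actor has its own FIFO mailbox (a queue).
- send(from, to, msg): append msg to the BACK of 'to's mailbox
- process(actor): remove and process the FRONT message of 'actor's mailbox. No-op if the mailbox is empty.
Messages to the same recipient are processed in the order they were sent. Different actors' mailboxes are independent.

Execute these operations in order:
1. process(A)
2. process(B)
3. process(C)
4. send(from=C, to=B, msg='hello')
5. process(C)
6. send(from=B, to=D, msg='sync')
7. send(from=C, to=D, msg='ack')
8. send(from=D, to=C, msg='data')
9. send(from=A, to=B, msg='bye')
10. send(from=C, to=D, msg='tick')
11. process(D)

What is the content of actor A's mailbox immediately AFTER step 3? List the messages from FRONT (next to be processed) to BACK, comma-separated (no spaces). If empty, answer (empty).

After 1 (process(A)): A:[] B:[] C:[] D:[]
After 2 (process(B)): A:[] B:[] C:[] D:[]
After 3 (process(C)): A:[] B:[] C:[] D:[]

(empty)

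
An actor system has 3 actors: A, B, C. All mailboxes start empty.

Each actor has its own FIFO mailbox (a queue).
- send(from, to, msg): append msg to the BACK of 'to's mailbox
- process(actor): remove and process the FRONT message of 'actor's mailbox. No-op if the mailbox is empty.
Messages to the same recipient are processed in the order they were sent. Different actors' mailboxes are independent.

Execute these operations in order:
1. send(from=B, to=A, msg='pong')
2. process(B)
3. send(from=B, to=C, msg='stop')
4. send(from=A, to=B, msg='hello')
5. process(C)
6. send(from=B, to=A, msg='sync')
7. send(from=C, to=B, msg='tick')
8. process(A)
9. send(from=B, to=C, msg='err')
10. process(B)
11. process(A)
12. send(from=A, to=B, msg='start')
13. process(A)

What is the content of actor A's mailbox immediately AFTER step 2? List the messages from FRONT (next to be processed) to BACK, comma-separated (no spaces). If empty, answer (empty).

After 1 (send(from=B, to=A, msg='pong')): A:[pong] B:[] C:[]
After 2 (process(B)): A:[pong] B:[] C:[]

pong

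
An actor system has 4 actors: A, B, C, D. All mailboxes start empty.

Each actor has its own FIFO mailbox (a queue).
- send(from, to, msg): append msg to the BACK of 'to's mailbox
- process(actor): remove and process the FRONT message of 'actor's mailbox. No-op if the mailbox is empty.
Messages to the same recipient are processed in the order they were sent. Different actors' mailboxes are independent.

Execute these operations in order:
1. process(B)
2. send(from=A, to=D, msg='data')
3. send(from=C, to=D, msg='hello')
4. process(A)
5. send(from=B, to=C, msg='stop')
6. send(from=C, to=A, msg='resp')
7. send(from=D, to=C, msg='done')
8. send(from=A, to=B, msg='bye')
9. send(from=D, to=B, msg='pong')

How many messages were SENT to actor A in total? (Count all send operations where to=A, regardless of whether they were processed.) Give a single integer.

Answer: 1

Derivation:
After 1 (process(B)): A:[] B:[] C:[] D:[]
After 2 (send(from=A, to=D, msg='data')): A:[] B:[] C:[] D:[data]
After 3 (send(from=C, to=D, msg='hello')): A:[] B:[] C:[] D:[data,hello]
After 4 (process(A)): A:[] B:[] C:[] D:[data,hello]
After 5 (send(from=B, to=C, msg='stop')): A:[] B:[] C:[stop] D:[data,hello]
After 6 (send(from=C, to=A, msg='resp')): A:[resp] B:[] C:[stop] D:[data,hello]
After 7 (send(from=D, to=C, msg='done')): A:[resp] B:[] C:[stop,done] D:[data,hello]
After 8 (send(from=A, to=B, msg='bye')): A:[resp] B:[bye] C:[stop,done] D:[data,hello]
After 9 (send(from=D, to=B, msg='pong')): A:[resp] B:[bye,pong] C:[stop,done] D:[data,hello]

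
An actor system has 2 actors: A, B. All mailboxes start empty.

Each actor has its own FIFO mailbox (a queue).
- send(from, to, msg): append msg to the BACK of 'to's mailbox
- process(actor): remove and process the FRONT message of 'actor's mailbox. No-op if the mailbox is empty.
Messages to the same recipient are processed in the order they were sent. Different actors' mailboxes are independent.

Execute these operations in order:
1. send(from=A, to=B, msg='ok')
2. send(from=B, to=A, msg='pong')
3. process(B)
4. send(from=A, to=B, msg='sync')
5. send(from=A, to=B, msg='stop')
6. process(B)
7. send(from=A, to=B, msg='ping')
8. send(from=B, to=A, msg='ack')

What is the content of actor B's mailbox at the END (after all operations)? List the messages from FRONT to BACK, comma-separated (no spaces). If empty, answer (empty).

After 1 (send(from=A, to=B, msg='ok')): A:[] B:[ok]
After 2 (send(from=B, to=A, msg='pong')): A:[pong] B:[ok]
After 3 (process(B)): A:[pong] B:[]
After 4 (send(from=A, to=B, msg='sync')): A:[pong] B:[sync]
After 5 (send(from=A, to=B, msg='stop')): A:[pong] B:[sync,stop]
After 6 (process(B)): A:[pong] B:[stop]
After 7 (send(from=A, to=B, msg='ping')): A:[pong] B:[stop,ping]
After 8 (send(from=B, to=A, msg='ack')): A:[pong,ack] B:[stop,ping]

Answer: stop,ping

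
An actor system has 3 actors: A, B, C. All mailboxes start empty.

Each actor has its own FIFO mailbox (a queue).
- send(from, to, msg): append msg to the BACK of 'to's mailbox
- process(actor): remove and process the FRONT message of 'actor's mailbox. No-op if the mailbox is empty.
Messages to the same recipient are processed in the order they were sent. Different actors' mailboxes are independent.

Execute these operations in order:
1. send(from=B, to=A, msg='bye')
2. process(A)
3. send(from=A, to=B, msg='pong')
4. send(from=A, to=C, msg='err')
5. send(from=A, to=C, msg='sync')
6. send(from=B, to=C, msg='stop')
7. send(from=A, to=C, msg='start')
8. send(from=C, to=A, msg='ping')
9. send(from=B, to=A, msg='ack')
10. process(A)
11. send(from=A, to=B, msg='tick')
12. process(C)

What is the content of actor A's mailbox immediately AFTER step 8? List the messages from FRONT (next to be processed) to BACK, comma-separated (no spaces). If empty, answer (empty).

After 1 (send(from=B, to=A, msg='bye')): A:[bye] B:[] C:[]
After 2 (process(A)): A:[] B:[] C:[]
After 3 (send(from=A, to=B, msg='pong')): A:[] B:[pong] C:[]
After 4 (send(from=A, to=C, msg='err')): A:[] B:[pong] C:[err]
After 5 (send(from=A, to=C, msg='sync')): A:[] B:[pong] C:[err,sync]
After 6 (send(from=B, to=C, msg='stop')): A:[] B:[pong] C:[err,sync,stop]
After 7 (send(from=A, to=C, msg='start')): A:[] B:[pong] C:[err,sync,stop,start]
After 8 (send(from=C, to=A, msg='ping')): A:[ping] B:[pong] C:[err,sync,stop,start]

ping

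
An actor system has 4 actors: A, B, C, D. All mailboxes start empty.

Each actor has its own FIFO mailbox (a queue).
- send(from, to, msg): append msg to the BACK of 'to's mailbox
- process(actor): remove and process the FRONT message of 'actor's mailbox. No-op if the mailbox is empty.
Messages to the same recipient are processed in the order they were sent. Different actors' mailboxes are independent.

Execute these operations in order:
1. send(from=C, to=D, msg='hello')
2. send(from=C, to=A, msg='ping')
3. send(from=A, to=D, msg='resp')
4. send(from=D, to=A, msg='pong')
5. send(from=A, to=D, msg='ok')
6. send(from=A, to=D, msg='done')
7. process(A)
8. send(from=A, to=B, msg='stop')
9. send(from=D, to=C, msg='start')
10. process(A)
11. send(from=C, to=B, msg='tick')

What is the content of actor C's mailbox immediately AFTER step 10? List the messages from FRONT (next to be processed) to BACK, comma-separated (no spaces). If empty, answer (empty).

After 1 (send(from=C, to=D, msg='hello')): A:[] B:[] C:[] D:[hello]
After 2 (send(from=C, to=A, msg='ping')): A:[ping] B:[] C:[] D:[hello]
After 3 (send(from=A, to=D, msg='resp')): A:[ping] B:[] C:[] D:[hello,resp]
After 4 (send(from=D, to=A, msg='pong')): A:[ping,pong] B:[] C:[] D:[hello,resp]
After 5 (send(from=A, to=D, msg='ok')): A:[ping,pong] B:[] C:[] D:[hello,resp,ok]
After 6 (send(from=A, to=D, msg='done')): A:[ping,pong] B:[] C:[] D:[hello,resp,ok,done]
After 7 (process(A)): A:[pong] B:[] C:[] D:[hello,resp,ok,done]
After 8 (send(from=A, to=B, msg='stop')): A:[pong] B:[stop] C:[] D:[hello,resp,ok,done]
After 9 (send(from=D, to=C, msg='start')): A:[pong] B:[stop] C:[start] D:[hello,resp,ok,done]
After 10 (process(A)): A:[] B:[stop] C:[start] D:[hello,resp,ok,done]

start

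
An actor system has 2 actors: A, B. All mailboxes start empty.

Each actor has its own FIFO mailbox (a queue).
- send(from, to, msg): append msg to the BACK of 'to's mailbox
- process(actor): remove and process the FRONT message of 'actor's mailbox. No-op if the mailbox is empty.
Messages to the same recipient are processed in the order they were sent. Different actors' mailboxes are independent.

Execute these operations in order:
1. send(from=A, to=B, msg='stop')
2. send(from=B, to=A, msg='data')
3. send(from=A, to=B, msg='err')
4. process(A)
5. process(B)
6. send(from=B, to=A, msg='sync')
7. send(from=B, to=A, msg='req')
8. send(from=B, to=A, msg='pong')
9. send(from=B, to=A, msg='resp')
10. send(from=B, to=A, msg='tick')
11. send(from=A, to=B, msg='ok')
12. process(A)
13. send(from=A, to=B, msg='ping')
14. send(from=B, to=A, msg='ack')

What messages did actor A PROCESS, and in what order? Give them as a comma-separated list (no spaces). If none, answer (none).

After 1 (send(from=A, to=B, msg='stop')): A:[] B:[stop]
After 2 (send(from=B, to=A, msg='data')): A:[data] B:[stop]
After 3 (send(from=A, to=B, msg='err')): A:[data] B:[stop,err]
After 4 (process(A)): A:[] B:[stop,err]
After 5 (process(B)): A:[] B:[err]
After 6 (send(from=B, to=A, msg='sync')): A:[sync] B:[err]
After 7 (send(from=B, to=A, msg='req')): A:[sync,req] B:[err]
After 8 (send(from=B, to=A, msg='pong')): A:[sync,req,pong] B:[err]
After 9 (send(from=B, to=A, msg='resp')): A:[sync,req,pong,resp] B:[err]
After 10 (send(from=B, to=A, msg='tick')): A:[sync,req,pong,resp,tick] B:[err]
After 11 (send(from=A, to=B, msg='ok')): A:[sync,req,pong,resp,tick] B:[err,ok]
After 12 (process(A)): A:[req,pong,resp,tick] B:[err,ok]
After 13 (send(from=A, to=B, msg='ping')): A:[req,pong,resp,tick] B:[err,ok,ping]
After 14 (send(from=B, to=A, msg='ack')): A:[req,pong,resp,tick,ack] B:[err,ok,ping]

Answer: data,sync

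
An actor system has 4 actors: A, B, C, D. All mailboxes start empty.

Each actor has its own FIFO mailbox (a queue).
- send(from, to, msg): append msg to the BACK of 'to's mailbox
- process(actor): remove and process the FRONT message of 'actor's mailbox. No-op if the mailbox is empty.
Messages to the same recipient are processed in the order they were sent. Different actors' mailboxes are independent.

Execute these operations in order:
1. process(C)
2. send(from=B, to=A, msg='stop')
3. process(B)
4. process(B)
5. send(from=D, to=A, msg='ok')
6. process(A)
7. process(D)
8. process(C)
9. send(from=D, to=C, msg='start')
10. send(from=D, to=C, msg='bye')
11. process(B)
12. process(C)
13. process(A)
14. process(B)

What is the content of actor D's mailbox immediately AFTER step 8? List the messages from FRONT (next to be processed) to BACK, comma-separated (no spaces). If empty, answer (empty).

After 1 (process(C)): A:[] B:[] C:[] D:[]
After 2 (send(from=B, to=A, msg='stop')): A:[stop] B:[] C:[] D:[]
After 3 (process(B)): A:[stop] B:[] C:[] D:[]
After 4 (process(B)): A:[stop] B:[] C:[] D:[]
After 5 (send(from=D, to=A, msg='ok')): A:[stop,ok] B:[] C:[] D:[]
After 6 (process(A)): A:[ok] B:[] C:[] D:[]
After 7 (process(D)): A:[ok] B:[] C:[] D:[]
After 8 (process(C)): A:[ok] B:[] C:[] D:[]

(empty)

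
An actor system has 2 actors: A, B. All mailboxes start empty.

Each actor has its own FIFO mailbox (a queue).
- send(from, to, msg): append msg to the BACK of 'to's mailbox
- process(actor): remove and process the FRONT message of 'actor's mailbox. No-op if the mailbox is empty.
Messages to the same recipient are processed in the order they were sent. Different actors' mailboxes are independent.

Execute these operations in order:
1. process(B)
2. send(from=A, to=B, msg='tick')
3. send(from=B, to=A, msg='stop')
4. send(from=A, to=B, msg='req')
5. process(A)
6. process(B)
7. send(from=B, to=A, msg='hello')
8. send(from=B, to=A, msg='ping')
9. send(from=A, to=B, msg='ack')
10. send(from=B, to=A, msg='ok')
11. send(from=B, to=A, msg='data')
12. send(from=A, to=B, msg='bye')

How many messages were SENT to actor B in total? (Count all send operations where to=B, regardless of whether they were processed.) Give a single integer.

Answer: 4

Derivation:
After 1 (process(B)): A:[] B:[]
After 2 (send(from=A, to=B, msg='tick')): A:[] B:[tick]
After 3 (send(from=B, to=A, msg='stop')): A:[stop] B:[tick]
After 4 (send(from=A, to=B, msg='req')): A:[stop] B:[tick,req]
After 5 (process(A)): A:[] B:[tick,req]
After 6 (process(B)): A:[] B:[req]
After 7 (send(from=B, to=A, msg='hello')): A:[hello] B:[req]
After 8 (send(from=B, to=A, msg='ping')): A:[hello,ping] B:[req]
After 9 (send(from=A, to=B, msg='ack')): A:[hello,ping] B:[req,ack]
After 10 (send(from=B, to=A, msg='ok')): A:[hello,ping,ok] B:[req,ack]
After 11 (send(from=B, to=A, msg='data')): A:[hello,ping,ok,data] B:[req,ack]
After 12 (send(from=A, to=B, msg='bye')): A:[hello,ping,ok,data] B:[req,ack,bye]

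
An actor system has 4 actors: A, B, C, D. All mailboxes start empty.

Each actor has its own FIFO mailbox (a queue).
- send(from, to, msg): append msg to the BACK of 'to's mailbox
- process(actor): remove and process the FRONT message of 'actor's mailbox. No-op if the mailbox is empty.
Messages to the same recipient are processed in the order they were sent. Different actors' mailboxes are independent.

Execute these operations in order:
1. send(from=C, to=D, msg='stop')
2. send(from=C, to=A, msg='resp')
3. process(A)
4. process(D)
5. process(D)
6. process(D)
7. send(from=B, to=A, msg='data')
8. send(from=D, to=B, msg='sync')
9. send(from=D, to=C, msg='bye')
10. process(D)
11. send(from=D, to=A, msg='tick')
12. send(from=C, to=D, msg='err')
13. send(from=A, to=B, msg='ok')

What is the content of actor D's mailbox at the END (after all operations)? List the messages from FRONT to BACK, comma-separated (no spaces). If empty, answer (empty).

Answer: err

Derivation:
After 1 (send(from=C, to=D, msg='stop')): A:[] B:[] C:[] D:[stop]
After 2 (send(from=C, to=A, msg='resp')): A:[resp] B:[] C:[] D:[stop]
After 3 (process(A)): A:[] B:[] C:[] D:[stop]
After 4 (process(D)): A:[] B:[] C:[] D:[]
After 5 (process(D)): A:[] B:[] C:[] D:[]
After 6 (process(D)): A:[] B:[] C:[] D:[]
After 7 (send(from=B, to=A, msg='data')): A:[data] B:[] C:[] D:[]
After 8 (send(from=D, to=B, msg='sync')): A:[data] B:[sync] C:[] D:[]
After 9 (send(from=D, to=C, msg='bye')): A:[data] B:[sync] C:[bye] D:[]
After 10 (process(D)): A:[data] B:[sync] C:[bye] D:[]
After 11 (send(from=D, to=A, msg='tick')): A:[data,tick] B:[sync] C:[bye] D:[]
After 12 (send(from=C, to=D, msg='err')): A:[data,tick] B:[sync] C:[bye] D:[err]
After 13 (send(from=A, to=B, msg='ok')): A:[data,tick] B:[sync,ok] C:[bye] D:[err]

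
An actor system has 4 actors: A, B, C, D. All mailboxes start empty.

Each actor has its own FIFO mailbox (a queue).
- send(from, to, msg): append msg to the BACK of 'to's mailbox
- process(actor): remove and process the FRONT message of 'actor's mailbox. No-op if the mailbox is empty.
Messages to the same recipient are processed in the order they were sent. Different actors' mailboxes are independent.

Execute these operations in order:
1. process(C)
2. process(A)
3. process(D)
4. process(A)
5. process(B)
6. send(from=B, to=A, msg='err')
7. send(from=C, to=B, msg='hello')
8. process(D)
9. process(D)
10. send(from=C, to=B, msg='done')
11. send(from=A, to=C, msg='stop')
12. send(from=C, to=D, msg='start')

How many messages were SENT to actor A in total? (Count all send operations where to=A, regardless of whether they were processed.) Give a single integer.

Answer: 1

Derivation:
After 1 (process(C)): A:[] B:[] C:[] D:[]
After 2 (process(A)): A:[] B:[] C:[] D:[]
After 3 (process(D)): A:[] B:[] C:[] D:[]
After 4 (process(A)): A:[] B:[] C:[] D:[]
After 5 (process(B)): A:[] B:[] C:[] D:[]
After 6 (send(from=B, to=A, msg='err')): A:[err] B:[] C:[] D:[]
After 7 (send(from=C, to=B, msg='hello')): A:[err] B:[hello] C:[] D:[]
After 8 (process(D)): A:[err] B:[hello] C:[] D:[]
After 9 (process(D)): A:[err] B:[hello] C:[] D:[]
After 10 (send(from=C, to=B, msg='done')): A:[err] B:[hello,done] C:[] D:[]
After 11 (send(from=A, to=C, msg='stop')): A:[err] B:[hello,done] C:[stop] D:[]
After 12 (send(from=C, to=D, msg='start')): A:[err] B:[hello,done] C:[stop] D:[start]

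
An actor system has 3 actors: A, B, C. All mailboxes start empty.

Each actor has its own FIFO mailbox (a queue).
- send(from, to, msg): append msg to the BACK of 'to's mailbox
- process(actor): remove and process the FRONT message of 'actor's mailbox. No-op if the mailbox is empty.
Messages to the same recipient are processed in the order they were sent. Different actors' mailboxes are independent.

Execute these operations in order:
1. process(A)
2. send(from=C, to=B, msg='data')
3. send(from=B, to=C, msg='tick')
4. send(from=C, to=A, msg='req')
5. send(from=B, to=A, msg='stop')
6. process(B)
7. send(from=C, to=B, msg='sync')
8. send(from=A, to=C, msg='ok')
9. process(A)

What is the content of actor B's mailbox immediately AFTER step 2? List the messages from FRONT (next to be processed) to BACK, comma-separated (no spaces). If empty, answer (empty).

After 1 (process(A)): A:[] B:[] C:[]
After 2 (send(from=C, to=B, msg='data')): A:[] B:[data] C:[]

data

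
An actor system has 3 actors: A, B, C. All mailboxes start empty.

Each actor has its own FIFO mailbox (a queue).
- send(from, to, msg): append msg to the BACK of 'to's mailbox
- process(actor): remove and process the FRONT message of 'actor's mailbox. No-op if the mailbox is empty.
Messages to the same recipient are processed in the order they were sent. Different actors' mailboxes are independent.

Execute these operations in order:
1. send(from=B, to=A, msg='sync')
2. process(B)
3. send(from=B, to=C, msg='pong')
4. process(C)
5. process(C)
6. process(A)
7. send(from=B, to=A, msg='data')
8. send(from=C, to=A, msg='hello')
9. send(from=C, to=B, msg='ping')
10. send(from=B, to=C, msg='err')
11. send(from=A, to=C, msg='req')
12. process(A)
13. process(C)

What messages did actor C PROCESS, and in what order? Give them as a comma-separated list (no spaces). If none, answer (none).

After 1 (send(from=B, to=A, msg='sync')): A:[sync] B:[] C:[]
After 2 (process(B)): A:[sync] B:[] C:[]
After 3 (send(from=B, to=C, msg='pong')): A:[sync] B:[] C:[pong]
After 4 (process(C)): A:[sync] B:[] C:[]
After 5 (process(C)): A:[sync] B:[] C:[]
After 6 (process(A)): A:[] B:[] C:[]
After 7 (send(from=B, to=A, msg='data')): A:[data] B:[] C:[]
After 8 (send(from=C, to=A, msg='hello')): A:[data,hello] B:[] C:[]
After 9 (send(from=C, to=B, msg='ping')): A:[data,hello] B:[ping] C:[]
After 10 (send(from=B, to=C, msg='err')): A:[data,hello] B:[ping] C:[err]
After 11 (send(from=A, to=C, msg='req')): A:[data,hello] B:[ping] C:[err,req]
After 12 (process(A)): A:[hello] B:[ping] C:[err,req]
After 13 (process(C)): A:[hello] B:[ping] C:[req]

Answer: pong,err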